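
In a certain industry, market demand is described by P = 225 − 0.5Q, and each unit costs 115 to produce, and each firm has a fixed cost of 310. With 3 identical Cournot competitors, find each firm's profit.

Cournot with 3 identical firms: the symmetric best-response condition is 225 − 2q = 115. Each firm produces q = 55, total output Q = 165, price P = 142.5.
Each firm's profit = (142.5 − 115)·55 − 310 = 1202.5.

π_i = 1202.5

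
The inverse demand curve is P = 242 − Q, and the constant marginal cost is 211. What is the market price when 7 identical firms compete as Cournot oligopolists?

With 7 symmetric Cournot firms, each firm's FOC gives 242 − 8q = 211, so q = 3.875, Q = 7·3.875 = 27.125, and P = 214.875.

P = 214.875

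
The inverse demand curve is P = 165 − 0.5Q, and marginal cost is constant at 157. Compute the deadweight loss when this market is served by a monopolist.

Under competition P = MC = 157, so Q = (165 − 157)/0.5 = 16.
The monopolist equates marginal revenue to marginal cost: 165 − Q = 157, so Q = 8. From demand, P = 161.
DWL is the triangle between Q = 8 and Q = 16: ½·(16 − 8)·(161 − 157) = 16.

DWL = 16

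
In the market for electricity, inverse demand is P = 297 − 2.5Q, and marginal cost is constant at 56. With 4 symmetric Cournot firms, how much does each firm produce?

Cournot with 4 identical firms: the symmetric best-response condition is 297 − 12.5q = 56. Each firm produces q = 19.28, total output Q = 77.12, price P = 104.2.

q_i = 19.28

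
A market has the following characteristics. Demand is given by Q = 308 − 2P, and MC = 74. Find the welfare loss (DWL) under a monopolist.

DWL = 1600

Inverting demand: P = 154 − 0.5Q.
Competitive firms price at marginal cost: P = 74, giving Q = 160.
Monopoly sets MR = MC: 154 − Q = 74 ⇒ Q = 80, P = 154 − 0.5·80 = 114.
DWL is the triangle between Q = 80 and Q = 160: ½·(160 − 80)·(114 − 74) = 1600.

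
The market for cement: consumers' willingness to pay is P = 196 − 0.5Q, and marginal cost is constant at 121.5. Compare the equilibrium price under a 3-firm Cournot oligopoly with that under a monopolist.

In a 3-firm Cournot equilibrium, symmetry and the first-order condition give q = (196 − 121.5)/(2) = 37.25. So Q = 111.75 and P = 140.125.
The monopolist equates marginal revenue to marginal cost: 196 − Q = 121.5, so Q = 74.5. From demand, P = 158.75.

Cournot: P = 140.125; Monopoly: P = 158.75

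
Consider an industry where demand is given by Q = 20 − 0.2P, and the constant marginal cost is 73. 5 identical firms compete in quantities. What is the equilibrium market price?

P = 77.5

Inverting demand: P = 100 − 5Q.
In a 5-firm Cournot equilibrium, symmetry and the first-order condition give q = (100 − 73)/(30) = 0.9. So Q = 4.5 and P = 77.5.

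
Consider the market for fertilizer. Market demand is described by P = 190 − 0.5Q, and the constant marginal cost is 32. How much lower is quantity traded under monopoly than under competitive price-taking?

Competitive firms price at marginal cost: P = 32, giving Q = 316.
The monopolist equates marginal revenue to marginal cost: 190 − Q = 32, so Q = 158. From demand, P = 111.
Change in quantity traded: 158 − 316 = −158.

Quantity traded falls by 158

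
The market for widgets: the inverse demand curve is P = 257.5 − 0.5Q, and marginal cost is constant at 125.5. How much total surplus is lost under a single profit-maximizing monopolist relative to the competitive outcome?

Competitive firms price at marginal cost: P = 125.5, giving Q = 264.
Monopoly sets MR = MC: 257.5 − Q = 125.5 ⇒ Q = 132, P = 257.5 − 0.5·132 = 191.5.
DWL is the triangle between Q = 132 and Q = 264: ½·(264 − 132)·(191.5 − 125.5) = 4356.

DWL = 4356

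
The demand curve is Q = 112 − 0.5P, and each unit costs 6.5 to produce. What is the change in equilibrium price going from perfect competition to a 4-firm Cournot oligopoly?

Inverting demand: P = 224 − 2Q.
Competitive firms price at marginal cost: P = 6.5, giving Q = 108.75.
With 4 symmetric Cournot firms, each firm's FOC gives 224 − 10q = 6.5, so q = 21.75, Q = 4·21.75 = 87, and P = 50.
Change in equilibrium price: 50 − 6.5 = 43.5.

Equilibrium price rises by 43.5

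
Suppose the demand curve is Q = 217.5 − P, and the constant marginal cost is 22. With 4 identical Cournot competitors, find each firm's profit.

Inverting demand: P = 217.5 − Q.
With 4 symmetric Cournot firms, each firm's FOC gives 217.5 − 5q = 22, so q = 39.1, Q = 4·39.1 = 156.4, and P = 61.1.
Each firm's profit = (61.1 − 22)·39.1 = 1528.81.

π_i = 1528.81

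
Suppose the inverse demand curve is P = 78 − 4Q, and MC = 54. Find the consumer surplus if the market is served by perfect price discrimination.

CS = 0

With perfect price discrimination, output is the efficient level Q = 6 (where demand meets MC), but every buyer pays their willingness to pay: CS = 0 and PS = total surplus.
CS = 0.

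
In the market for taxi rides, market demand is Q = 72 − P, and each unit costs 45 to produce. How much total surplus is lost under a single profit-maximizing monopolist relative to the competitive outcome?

Inverting demand: P = 72 − Q.
Competitive firms price at marginal cost: P = 45, giving Q = 27.
Monopoly sets MR = MC: 72 − 2Q = 45 ⇒ Q = 13.5, P = 72 − 13.5 = 58.5.
DWL is the triangle between Q = 13.5 and Q = 27: ½·(27 − 13.5)·(58.5 − 45) = 91.125.

DWL = 91.125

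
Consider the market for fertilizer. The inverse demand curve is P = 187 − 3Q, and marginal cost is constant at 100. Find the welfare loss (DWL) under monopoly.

DWL = 315.375

Under competition P = MC = 100, so Q = (187 − 100)/3 = 29.
Monopoly sets MR = MC: 187 − 6Q = 100 ⇒ Q = 14.5, P = 187 − 3·14.5 = 143.5.
DWL is the triangle between Q = 14.5 and Q = 29: ½·(29 − 14.5)·(143.5 − 100) = 315.375.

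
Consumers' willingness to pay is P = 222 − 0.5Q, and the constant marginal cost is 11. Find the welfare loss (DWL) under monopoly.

Perfect competition: P = MC = 11, so 222 − 0.5Q = 11 and Q = 422.
A monopolist chooses Q where MR = MC. MR = 222 − Q; setting this equal to 11 gives Q = 211 and P = 116.5.
DWL is the triangle between Q = 211 and Q = 422: ½·(422 − 211)·(116.5 − 11) = 11130.25.

DWL = 11130.25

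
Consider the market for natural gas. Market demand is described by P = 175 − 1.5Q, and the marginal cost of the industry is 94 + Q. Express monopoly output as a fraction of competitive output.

Q_m/Q_c = 0.625

The monopolist equates marginal revenue to marginal cost: 175 − 3Q = 94 + Q, so Q = 20.25. From demand, P = 144.625.
Competitive equilibrium sets price equal to marginal cost: 175 − 1.5Q = 94 + Q, so Q = 32.4 and P = 126.4.
Ratio Q_m/Q_c = 20.25/32.4 = 0.625.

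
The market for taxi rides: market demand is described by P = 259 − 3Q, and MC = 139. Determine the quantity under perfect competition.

Q = 40

Perfect competition: P = MC = 139, so 259 − 3Q = 139 and Q = 40.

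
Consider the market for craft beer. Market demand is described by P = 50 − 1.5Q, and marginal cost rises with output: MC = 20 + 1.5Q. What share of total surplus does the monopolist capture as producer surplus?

Monopoly sets MR = MC: 50 − 3Q = 20 + 1.5Q ⇒ Q = 20/3, P = 50 − 1.5·20/3 = 40.
CS = ½·(50 − 40)·20/3 = 100/3.
PS = P·Q − VC(Q) = 40·20/3 − (20·20/3 + ½·1.5·(20/3)²) = 100.
Share captured = PS/TS = 100/(400/3) = 0.75.

PS/TS = 0.75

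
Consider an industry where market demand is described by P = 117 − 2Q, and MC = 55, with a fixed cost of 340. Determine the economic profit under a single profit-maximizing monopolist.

Profit = 140.5

Monopoly sets MR = MC: 117 − 4Q = 55 ⇒ Q = 15.5, P = 117 − 2·15.5 = 86.
Profit = (86 − 55)·15.5 − 340 = 140.5.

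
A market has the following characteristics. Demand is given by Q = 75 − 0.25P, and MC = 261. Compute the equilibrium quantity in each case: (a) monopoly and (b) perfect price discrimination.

Monopoly: Q = 4.875; Perfect PD: Q = 9.75

Inverting demand: P = 300 − 4Q.
Monopoly sets MR = MC: 300 − 8Q = 261 ⇒ Q = 4.875, P = 300 − 4·4.875 = 280.5.
Under first-degree price discrimination the firm charges each unit its demand price and produces up to where P = MC, i.e. Q = 9.75. Consumer surplus is zero; producer surplus equals total surplus.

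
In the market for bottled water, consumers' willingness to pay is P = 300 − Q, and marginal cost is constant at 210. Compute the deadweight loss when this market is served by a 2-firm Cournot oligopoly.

Perfect competition: P = MC = 210, so 300 − Q = 210 and Q = 90.
In a 2-firm Cournot equilibrium, symmetry and the first-order condition give q = (300 − 210)/(3) = 30. So Q = 60 and P = 240.
DWL is the triangle between Q = 60 and Q = 90: ½·(90 − 60)·(240 − 210) = 450.

DWL = 450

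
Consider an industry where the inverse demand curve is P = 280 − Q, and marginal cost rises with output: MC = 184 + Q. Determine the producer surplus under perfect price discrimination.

With perfect price discrimination, output is the efficient level Q = 48 (where demand meets MC), but every buyer pays their willingness to pay: CS = 0 and PS = total surplus.
PS = ½·(280 − 184)·48 = 2304.

PS = 2304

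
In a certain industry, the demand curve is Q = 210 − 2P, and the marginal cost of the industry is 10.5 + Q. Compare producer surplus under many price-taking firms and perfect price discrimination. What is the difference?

Producer surplus rises by 992.25

Inverting demand: P = 105 − 0.5Q.
Competitive equilibrium sets price equal to marginal cost: 105 − 0.5Q = 10.5 + Q, so Q = 63 and P = 73.5.
PS = P·Q − VC(Q) = 73.5·63 − (10.5·63 + ½·1·63²) = 1984.5.
Under first-degree price discrimination the firm charges each unit its demand price and produces up to where P = MC, i.e. Q = 63. Consumer surplus is zero; producer surplus equals total surplus.
PS = ½·(105 − 10.5)·63 = 2976.75.
Change in producer surplus: 2976.75 − 1984.5 = 992.25.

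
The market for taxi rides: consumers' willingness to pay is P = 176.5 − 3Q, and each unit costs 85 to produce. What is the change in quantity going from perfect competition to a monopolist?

Quantity falls by 15.25

Competitive firms price at marginal cost: P = 85, giving Q = 30.5.
The monopolist equates marginal revenue to marginal cost: 176.5 − 6Q = 85, so Q = 15.25. From demand, P = 130.75.
Change in quantity: 15.25 − 30.5 = −15.25.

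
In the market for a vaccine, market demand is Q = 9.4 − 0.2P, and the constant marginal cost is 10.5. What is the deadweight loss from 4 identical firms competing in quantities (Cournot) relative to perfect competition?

Inverting demand: P = 47 − 5Q.
Perfect competition: P = MC = 10.5, so 47 − 5Q = 10.5 and Q = 7.3.
With 4 symmetric Cournot firms, each firm's FOC gives 47 − 25q = 10.5, so q = 1.46, Q = 4·1.46 = 5.84, and P = 17.8.
DWL is the triangle between Q = 5.84 and Q = 7.3: ½·(7.3 − 5.84)·(17.8 − 10.5) = 5.329.

DWL = 5.329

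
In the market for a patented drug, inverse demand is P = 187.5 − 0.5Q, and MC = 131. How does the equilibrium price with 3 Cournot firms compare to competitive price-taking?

In a 3-firm Cournot equilibrium, symmetry and the first-order condition give q = (187.5 − 131)/(2) = 28.25. So Q = 84.75 and P = 145.125.
Under competition P = MC = 131, so Q = (187.5 − 131)/0.5 = 113.

Cournot: P = 145.125; Competition: P = 131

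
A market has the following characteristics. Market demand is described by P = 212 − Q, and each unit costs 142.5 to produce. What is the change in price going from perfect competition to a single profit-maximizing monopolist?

Under competition P = MC = 142.5, so Q = (212 − 142.5)/1 = 69.5.
The monopolist equates marginal revenue to marginal cost: 212 − 2Q = 142.5, so Q = 34.75. From demand, P = 177.25.
Change in price: 177.25 − 142.5 = 34.75.

Price rises by 34.75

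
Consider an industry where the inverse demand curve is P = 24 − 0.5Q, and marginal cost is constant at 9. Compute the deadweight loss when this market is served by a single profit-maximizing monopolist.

DWL = 56.25

Under competition P = MC = 9, so Q = (24 − 9)/0.5 = 30.
The monopolist equates marginal revenue to marginal cost: 24 − Q = 9, so Q = 15. From demand, P = 16.5.
DWL is the triangle between Q = 15 and Q = 30: ½·(30 − 15)·(16.5 − 9) = 56.25.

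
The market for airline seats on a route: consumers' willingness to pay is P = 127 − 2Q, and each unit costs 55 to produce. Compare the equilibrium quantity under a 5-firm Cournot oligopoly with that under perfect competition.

Cournot: Q = 30; Competition: Q = 36

With 5 symmetric Cournot firms, each firm's FOC gives 127 − 12q = 55, so q = 6, Q = 5·6 = 30, and P = 67.
Perfect competition: P = MC = 55, so 127 − 2Q = 55 and Q = 36.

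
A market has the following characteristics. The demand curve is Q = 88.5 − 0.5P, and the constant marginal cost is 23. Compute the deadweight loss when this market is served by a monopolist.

DWL = 1482.25

Inverting demand: P = 177 − 2Q.
Under competition P = MC = 23, so Q = (177 − 23)/2 = 77.
The monopolist equates marginal revenue to marginal cost: 177 − 4Q = 23, so Q = 38.5. From demand, P = 100.
DWL is the triangle between Q = 38.5 and Q = 77: ½·(77 − 38.5)·(100 − 23) = 1482.25.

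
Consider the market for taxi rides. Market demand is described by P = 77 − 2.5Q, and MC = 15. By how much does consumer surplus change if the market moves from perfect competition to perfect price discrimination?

Under competition P = MC = 15, so Q = (77 − 15)/2.5 = 24.8.
CS = ½·(77 − 15)·24.8 = 768.8.
A perfectly discriminating monopolist sells every unit with P(Q) ≥ MC(Q), so output equals the competitive quantity Q = 24.8. Each buyer pays their reservation price, so CS = 0 and the firm captures all surplus.
CS = 0.
Change in consumer surplus: 0 − 768.8 = −768.8.

CS falls by 768.8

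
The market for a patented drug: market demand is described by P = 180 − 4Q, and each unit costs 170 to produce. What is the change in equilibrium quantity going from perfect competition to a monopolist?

Q falls by 1.25

Under competition P = MC = 170, so Q = (180 − 170)/4 = 2.5.
The monopolist equates marginal revenue to marginal cost: 180 − 8Q = 170, so Q = 1.25. From demand, P = 175.
Change in equilibrium quantity: 1.25 − 2.5 = −1.25.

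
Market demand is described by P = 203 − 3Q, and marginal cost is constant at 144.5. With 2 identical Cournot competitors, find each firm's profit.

π_i = 126.75

In a 2-firm Cournot equilibrium, symmetry and the first-order condition give q = (203 − 144.5)/(9) = 6.5. So Q = 13 and P = 164.
Each firm's profit = (164 − 144.5)·6.5 = 126.75.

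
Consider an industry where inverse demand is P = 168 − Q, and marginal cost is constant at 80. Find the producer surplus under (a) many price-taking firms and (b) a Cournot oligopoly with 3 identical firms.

Competitive firms price at marginal cost: P = 80, giving Q = 88.
PS = (80 − 80)·88 = 0.
In a 3-firm Cournot equilibrium, symmetry and the first-order condition give q = (168 − 80)/(4) = 22. So Q = 66 and P = 102.
PS = (102 − 80)·66 = 1452.

Competition: PS = 0; Cournot: PS = 1452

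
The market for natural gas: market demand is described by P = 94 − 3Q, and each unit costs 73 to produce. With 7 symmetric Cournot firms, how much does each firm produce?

In a 7-firm Cournot equilibrium, symmetry and the first-order condition give q = (94 − 73)/(24) = 0.875. So Q = 6.125 and P = 75.625.

q_i = 0.875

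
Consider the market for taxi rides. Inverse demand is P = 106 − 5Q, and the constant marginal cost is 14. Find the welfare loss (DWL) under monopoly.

Perfect competition: P = MC = 14, so 106 − 5Q = 14 and Q = 18.4.
The monopolist equates marginal revenue to marginal cost: 106 − 10Q = 14, so Q = 9.2. From demand, P = 60.
DWL is the triangle between Q = 9.2 and Q = 18.4: ½·(18.4 − 9.2)·(60 − 14) = 211.6.

DWL = 211.6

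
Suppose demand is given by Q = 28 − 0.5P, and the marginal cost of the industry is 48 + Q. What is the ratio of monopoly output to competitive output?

Q_m/Q_c = 0.6

Inverting demand: P = 56 − 2Q.
The monopolist equates marginal revenue to marginal cost: 56 − 4Q = 48 + Q, so Q = 1.6. From demand, P = 52.8.
Under competition P = MC: 56 − 2Q = 48 + Q ⇒ Q = 8/3, P = 152/3.
Ratio Q_m/Q_c = 1.6/(8/3) = 0.6.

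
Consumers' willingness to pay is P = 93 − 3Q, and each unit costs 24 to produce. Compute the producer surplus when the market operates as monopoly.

Monopoly sets MR = MC: 93 − 6Q = 24 ⇒ Q = 11.5, P = 93 − 3·11.5 = 58.5.
PS = (58.5 − 24)·11.5 = 396.75.

PS = 396.75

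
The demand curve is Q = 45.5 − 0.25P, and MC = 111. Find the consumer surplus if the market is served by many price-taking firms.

CS = 630.125

Inverting demand: P = 182 − 4Q.
Perfect competition: P = MC = 111, so 182 − 4Q = 111 and Q = 17.75.
CS = ½·(182 − 111)·17.75 = 630.125.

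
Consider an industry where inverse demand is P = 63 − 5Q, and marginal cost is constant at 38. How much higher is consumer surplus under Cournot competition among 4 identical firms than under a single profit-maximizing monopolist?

Consumer surplus rises by 24.375

The monopolist equates marginal revenue to marginal cost: 63 − 10Q = 38, so Q = 2.5. From demand, P = 50.5.
CS = ½·(63 − 50.5)·2.5 = 15.625.
With 4 symmetric Cournot firms, each firm's FOC gives 63 − 25q = 38, so q = 1, Q = 4·1 = 4, and P = 43.
CS = ½·(63 − 43)·4 = 40.
Change in consumer surplus: 40 − 15.625 = 24.375.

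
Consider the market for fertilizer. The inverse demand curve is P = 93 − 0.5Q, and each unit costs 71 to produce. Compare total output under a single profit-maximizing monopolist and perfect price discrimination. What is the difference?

A monopolist chooses Q where MR = MC. MR = 93 − Q; setting this equal to 71 gives Q = 22 and P = 82.
A perfectly discriminating monopolist sells every unit with P(Q) ≥ MC(Q), so output equals the competitive quantity Q = 44. Each buyer pays their reservation price, so CS = 0 and the firm captures all surplus.
Change in total output: 44 − 22 = 22.

Q rises by 22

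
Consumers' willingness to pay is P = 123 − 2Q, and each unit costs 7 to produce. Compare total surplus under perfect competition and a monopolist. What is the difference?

Under competition P = MC = 7, so Q = (123 − 7)/2 = 58.
CS = ½·(123 − 7)·58 = 3364; PS = (7 − 7)·58 = 0; TS = 3364.
A monopolist chooses Q where MR = MC. MR = 123 − 4Q; setting this equal to 7 gives Q = 29 and P = 65.
CS = ½·(123 − 65)·29 = 841; PS = (65 − 7)·29 = 1682; TS = 2523.
Change in total surplus: 2523 − 3364 = −841.

Total surplus falls by 841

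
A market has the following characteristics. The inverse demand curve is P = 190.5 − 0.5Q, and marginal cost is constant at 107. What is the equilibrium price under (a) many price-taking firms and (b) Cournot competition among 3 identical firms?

Under competition P = MC = 107, so Q = (190.5 − 107)/0.5 = 167.
In a 3-firm Cournot equilibrium, symmetry and the first-order condition give q = (190.5 − 107)/(2) = 41.75. So Q = 125.25 and P = 127.875.

Competition: P = 107; Cournot: P = 127.875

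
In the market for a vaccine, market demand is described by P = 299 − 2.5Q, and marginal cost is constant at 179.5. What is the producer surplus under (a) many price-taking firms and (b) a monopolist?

Competitive firms price at marginal cost: P = 179.5, giving Q = 47.8.
PS = (179.5 − 179.5)·47.8 = 0.
A monopolist chooses Q where MR = MC. MR = 299 − 5Q; setting this equal to 179.5 gives Q = 23.9 and P = 239.25.
PS = (239.25 − 179.5)·23.9 = 1428.025.

Competition: PS = 0; Monopoly: PS = 1428.025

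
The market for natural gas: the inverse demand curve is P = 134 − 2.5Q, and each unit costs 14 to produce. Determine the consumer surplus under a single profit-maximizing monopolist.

A monopolist chooses Q where MR = MC. MR = 134 − 5Q; setting this equal to 14 gives Q = 24 and P = 74.
CS = ½·(134 − 74)·24 = 720.

CS = 720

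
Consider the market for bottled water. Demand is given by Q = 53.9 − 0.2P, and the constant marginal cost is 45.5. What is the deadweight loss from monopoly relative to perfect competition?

DWL = 1254.4

Inverting demand: P = 269.5 − 5Q.
Under competition P = MC = 45.5, so Q = (269.5 − 45.5)/5 = 44.8.
Monopoly sets MR = MC: 269.5 − 10Q = 45.5 ⇒ Q = 22.4, P = 269.5 − 5·22.4 = 157.5.
DWL is the triangle between Q = 22.4 and Q = 44.8: ½·(44.8 − 22.4)·(157.5 − 45.5) = 1254.4.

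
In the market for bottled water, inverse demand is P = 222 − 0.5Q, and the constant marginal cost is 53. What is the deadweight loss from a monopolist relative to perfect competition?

DWL = 7140.25

Perfect competition: P = MC = 53, so 222 − 0.5Q = 53 and Q = 338.
Monopoly sets MR = MC: 222 − Q = 53 ⇒ Q = 169, P = 222 − 0.5·169 = 137.5.
DWL is the triangle between Q = 169 and Q = 338: ½·(338 − 169)·(137.5 − 53) = 7140.25.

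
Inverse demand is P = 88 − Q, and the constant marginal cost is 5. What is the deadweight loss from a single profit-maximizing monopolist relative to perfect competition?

DWL = 861.125

Perfect competition: P = MC = 5, so 88 − Q = 5 and Q = 83.
Monopoly sets MR = MC: 88 − 2Q = 5 ⇒ Q = 41.5, P = 88 − 41.5 = 46.5.
DWL is the triangle between Q = 41.5 and Q = 83: ½·(83 − 41.5)·(46.5 − 5) = 861.125.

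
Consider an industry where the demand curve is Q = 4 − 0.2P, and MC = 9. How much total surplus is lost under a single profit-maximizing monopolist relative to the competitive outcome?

Inverting demand: P = 20 − 5Q.
Perfect competition: P = MC = 9, so 20 − 5Q = 9 and Q = 2.2.
A monopolist chooses Q where MR = MC. MR = 20 − 10Q; setting this equal to 9 gives Q = 1.1 and P = 14.5.
DWL is the triangle between Q = 1.1 and Q = 2.2: ½·(2.2 − 1.1)·(14.5 − 9) = 3.025.

DWL = 3.025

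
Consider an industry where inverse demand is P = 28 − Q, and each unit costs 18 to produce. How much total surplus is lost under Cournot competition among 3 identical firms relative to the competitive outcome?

DWL = 3.125

Perfect competition: P = MC = 18, so 28 − Q = 18 and Q = 10.
In a 3-firm Cournot equilibrium, symmetry and the first-order condition give q = (28 − 18)/(4) = 2.5. So Q = 7.5 and P = 20.5.
DWL is the triangle between Q = 7.5 and Q = 10: ½·(10 − 7.5)·(20.5 − 18) = 3.125.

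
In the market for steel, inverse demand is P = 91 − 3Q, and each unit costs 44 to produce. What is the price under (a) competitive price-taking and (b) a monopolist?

Competition: P = 44; Monopoly: P = 67.5

Competitive firms price at marginal cost: P = 44, giving Q = 47/3.
Monopoly sets MR = MC: 91 − 6Q = 44 ⇒ Q = 47/6, P = 91 − 3·47/6 = 67.5.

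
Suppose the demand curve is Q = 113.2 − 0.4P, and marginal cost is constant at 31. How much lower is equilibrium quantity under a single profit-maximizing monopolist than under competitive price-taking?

Q falls by 50.4

Inverting demand: P = 283 − 2.5Q.
Perfect competition: P = MC = 31, so 283 − 2.5Q = 31 and Q = 100.8.
Monopoly sets MR = MC: 283 − 5Q = 31 ⇒ Q = 50.4, P = 283 − 2.5·50.4 = 157.
Change in equilibrium quantity: 50.4 − 100.8 = −50.4.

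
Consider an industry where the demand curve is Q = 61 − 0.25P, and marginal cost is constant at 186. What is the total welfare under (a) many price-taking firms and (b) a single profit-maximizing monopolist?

Inverting demand: P = 244 − 4Q.
Competitive firms price at marginal cost: P = 186, giving Q = 14.5.
CS = ½·(244 − 186)·14.5 = 420.5; PS = (186 − 186)·14.5 = 0; TS = 420.5.
The monopolist equates marginal revenue to marginal cost: 244 − 8Q = 186, so Q = 7.25. From demand, P = 215.
CS = ½·(244 − 215)·7.25 = 105.125; PS = (215 − 186)·7.25 = 210.25; TS = 315.375.

Competition: TS = 420.5; Monopoly: TS = 315.375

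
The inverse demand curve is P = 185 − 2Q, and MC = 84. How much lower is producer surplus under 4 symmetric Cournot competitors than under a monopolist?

A monopolist chooses Q where MR = MC. MR = 185 − 4Q; setting this equal to 84 gives Q = 25.25 and P = 134.5.
PS = (134.5 − 84)·25.25 = 1275.125.
With 4 symmetric Cournot firms, each firm's FOC gives 185 − 10q = 84, so q = 10.1, Q = 4·10.1 = 40.4, and P = 104.2.
PS = (104.2 − 84)·40.4 = 816.08.
Change in producer surplus: 816.08 − 1275.125 = −459.045.

Producer surplus falls by 459.045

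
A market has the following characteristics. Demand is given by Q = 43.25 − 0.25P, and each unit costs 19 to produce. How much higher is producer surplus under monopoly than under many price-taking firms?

PS rises by 1482.25

Inverting demand: P = 173 − 4Q.
Competitive firms price at marginal cost: P = 19, giving Q = 38.5.
PS = (19 − 19)·38.5 = 0.
The monopolist equates marginal revenue to marginal cost: 173 − 8Q = 19, so Q = 19.25. From demand, P = 96.
PS = (96 − 19)·19.25 = 1482.25.
Change in producer surplus: 1482.25 − 0 = 1482.25.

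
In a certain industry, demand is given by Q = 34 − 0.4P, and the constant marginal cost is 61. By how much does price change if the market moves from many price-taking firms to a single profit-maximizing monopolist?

Price rises by 12

Inverting demand: P = 85 − 2.5Q.
Perfect competition: P = MC = 61, so 85 − 2.5Q = 61 and Q = 9.6.
A monopolist chooses Q where MR = MC. MR = 85 − 5Q; setting this equal to 61 gives Q = 4.8 and P = 73.
Change in price: 73 − 61 = 12.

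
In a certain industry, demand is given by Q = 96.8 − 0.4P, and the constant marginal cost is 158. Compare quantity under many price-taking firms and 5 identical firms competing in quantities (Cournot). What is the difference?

Q falls by 5.6

Inverting demand: P = 242 − 2.5Q.
Perfect competition: P = MC = 158, so 242 − 2.5Q = 158 and Q = 33.6.
Cournot with 5 identical firms: the symmetric best-response condition is 242 − 15q = 158. Each firm produces q = 5.6, total output Q = 28, price P = 172.
Change in quantity: 28 − 33.6 = −5.6.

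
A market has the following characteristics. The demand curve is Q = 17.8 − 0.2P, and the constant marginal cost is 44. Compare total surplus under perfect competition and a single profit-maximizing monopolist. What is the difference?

Total surplus falls by 50.625

Inverting demand: P = 89 − 5Q.
Perfect competition: P = MC = 44, so 89 − 5Q = 44 and Q = 9.
CS = ½·(89 − 44)·9 = 202.5; PS = (44 − 44)·9 = 0; TS = 202.5.
Monopoly sets MR = MC: 89 − 10Q = 44 ⇒ Q = 4.5, P = 89 − 5·4.5 = 66.5.
CS = ½·(89 − 66.5)·4.5 = 50.625; PS = (66.5 − 44)·4.5 = 101.25; TS = 151.875.
Change in total surplus: 151.875 − 202.5 = −50.625.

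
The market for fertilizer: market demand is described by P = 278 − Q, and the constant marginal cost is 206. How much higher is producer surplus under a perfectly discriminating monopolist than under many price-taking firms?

Producer surplus rises by 2592

Perfect competition: P = MC = 206, so 278 − Q = 206 and Q = 72.
PS = (206 − 206)·72 = 0.
A perfectly discriminating monopolist sells every unit with P(Q) ≥ MC(Q), so output equals the competitive quantity Q = 72. Each buyer pays their reservation price, so CS = 0 and the firm captures all surplus.
PS = ½·(278 − 206)·72 = 2592.
Change in producer surplus: 2592 − 0 = 2592.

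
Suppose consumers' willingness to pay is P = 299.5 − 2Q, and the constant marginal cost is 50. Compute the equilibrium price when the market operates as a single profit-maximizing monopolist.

P = 174.75

The monopolist equates marginal revenue to marginal cost: 299.5 − 4Q = 50, so Q = 62.375. From demand, P = 174.75.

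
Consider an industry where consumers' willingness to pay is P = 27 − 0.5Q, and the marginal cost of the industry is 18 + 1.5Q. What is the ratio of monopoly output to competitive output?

Monopoly sets MR = MC: 27 − Q = 18 + 1.5Q ⇒ Q = 3.6, P = 27 − 0.5·3.6 = 25.2.
Competitive equilibrium sets price equal to marginal cost: 27 − 0.5Q = 18 + 1.5Q, so Q = 4.5 and P = 24.75.
Ratio Q_m/Q_c = 3.6/4.5 = 0.8.

Q_m/Q_c = 0.8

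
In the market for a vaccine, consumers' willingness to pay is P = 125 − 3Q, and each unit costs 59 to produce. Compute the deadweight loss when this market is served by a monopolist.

Competitive firms price at marginal cost: P = 59, giving Q = 22.
The monopolist equates marginal revenue to marginal cost: 125 − 6Q = 59, so Q = 11. From demand, P = 92.
DWL is the triangle between Q = 11 and Q = 22: ½·(22 − 11)·(92 − 59) = 181.5.

DWL = 181.5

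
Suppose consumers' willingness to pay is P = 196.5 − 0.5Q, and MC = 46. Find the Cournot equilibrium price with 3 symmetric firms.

P = 83.625

With 3 symmetric Cournot firms, each firm's FOC gives 196.5 − 2q = 46, so q = 75.25, Q = 3·75.25 = 225.75, and P = 83.625.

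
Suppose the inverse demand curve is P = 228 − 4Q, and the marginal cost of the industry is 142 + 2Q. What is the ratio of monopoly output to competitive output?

Q_m/Q_c = 0.6

A monopolist chooses Q where MR = MC. MR = 228 − 8Q; setting this equal to 142 + 2Q gives Q = 8.6 and P = 193.6.
Under competition P = MC: 228 − 4Q = 142 + 2Q ⇒ Q = 43/3, P = 512/3.
Ratio Q_m/Q_c = 8.6/(43/3) = 0.6.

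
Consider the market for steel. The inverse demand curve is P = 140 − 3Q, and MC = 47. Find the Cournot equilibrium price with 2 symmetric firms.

In a 2-firm Cournot equilibrium, symmetry and the first-order condition give q = (140 − 47)/(9) = 31/3. So Q = 62/3 and P = 78.

P = 78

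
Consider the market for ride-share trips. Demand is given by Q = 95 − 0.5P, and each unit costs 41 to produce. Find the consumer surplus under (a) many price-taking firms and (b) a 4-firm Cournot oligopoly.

Competition: CS = 5550.25; Cournot: CS = 3552.16

Inverting demand: P = 190 − 2Q.
Under competition P = MC = 41, so Q = (190 − 41)/2 = 74.5.
CS = ½·(190 − 41)·74.5 = 5550.25.
In a 4-firm Cournot equilibrium, symmetry and the first-order condition give q = (190 − 41)/(10) = 14.9. So Q = 59.6 and P = 70.8.
CS = ½·(190 − 70.8)·59.6 = 3552.16.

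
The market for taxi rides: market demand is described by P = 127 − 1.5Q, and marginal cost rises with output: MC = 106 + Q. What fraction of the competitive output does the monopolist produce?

Q_m/Q_c = 0.625

The monopolist equates marginal revenue to marginal cost: 127 − 3Q = 106 + Q, so Q = 5.25. From demand, P = 119.125.
Under competition P = MC: 127 − 1.5Q = 106 + Q ⇒ Q = 8.4, P = 114.4.
Ratio Q_m/Q_c = 5.25/8.4 = 0.625.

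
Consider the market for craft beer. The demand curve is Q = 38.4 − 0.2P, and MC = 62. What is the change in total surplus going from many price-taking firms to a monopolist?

Inverting demand: P = 192 − 5Q.
Perfect competition: P = MC = 62, so 192 − 5Q = 62 and Q = 26.
CS = ½·(192 − 62)·26 = 1690; PS = (62 − 62)·26 = 0; TS = 1690.
Monopoly sets MR = MC: 192 − 10Q = 62 ⇒ Q = 13, P = 192 − 5·13 = 127.
CS = ½·(192 − 127)·13 = 422.5; PS = (127 − 62)·13 = 845; TS = 1267.5.
Change in total surplus: 1267.5 − 1690 = −422.5.

Total surplus falls by 422.5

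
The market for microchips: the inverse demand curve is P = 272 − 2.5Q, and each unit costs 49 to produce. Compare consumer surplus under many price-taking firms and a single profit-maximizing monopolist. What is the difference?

CS falls by 7459.35

Perfect competition: P = MC = 49, so 272 − 2.5Q = 49 and Q = 89.2.
CS = ½·(272 − 49)·89.2 = 9945.8.
The monopolist equates marginal revenue to marginal cost: 272 − 5Q = 49, so Q = 44.6. From demand, P = 160.5.
CS = ½·(272 − 160.5)·44.6 = 2486.45.
Change in consumer surplus: 2486.45 − 9945.8 = −7459.35.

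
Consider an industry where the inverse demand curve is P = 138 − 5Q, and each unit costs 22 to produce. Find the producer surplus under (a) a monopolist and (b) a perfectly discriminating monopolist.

Monopoly sets MR = MC: 138 − 10Q = 22 ⇒ Q = 11.6, P = 138 − 5·11.6 = 80.
PS = (80 − 22)·11.6 = 672.8.
With perfect price discrimination, output is the efficient level Q = 23.2 (where demand meets MC), but every buyer pays their willingness to pay: CS = 0 and PS = total surplus.
PS = ½·(138 − 22)·23.2 = 1345.6.

Monopoly: PS = 672.8; Perfect PD: PS = 1345.6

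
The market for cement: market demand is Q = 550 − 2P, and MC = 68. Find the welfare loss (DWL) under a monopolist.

DWL = 10712.25

Inverting demand: P = 275 − 0.5Q.
Competitive firms price at marginal cost: P = 68, giving Q = 414.
Monopoly sets MR = MC: 275 − Q = 68 ⇒ Q = 207, P = 275 − 0.5·207 = 171.5.
DWL is the triangle between Q = 207 and Q = 414: ½·(414 − 207)·(171.5 − 68) = 10712.25.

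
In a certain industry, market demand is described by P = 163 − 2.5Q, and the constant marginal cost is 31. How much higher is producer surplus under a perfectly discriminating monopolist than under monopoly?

PS rises by 1742.4

The monopolist equates marginal revenue to marginal cost: 163 − 5Q = 31, so Q = 26.4. From demand, P = 97.
PS = (97 − 31)·26.4 = 1742.4.
Under first-degree price discrimination the firm charges each unit its demand price and produces up to where P = MC, i.e. Q = 52.8. Consumer surplus is zero; producer surplus equals total surplus.
PS = ½·(163 − 31)·52.8 = 3484.8.
Change in producer surplus: 3484.8 − 1742.4 = 1742.4.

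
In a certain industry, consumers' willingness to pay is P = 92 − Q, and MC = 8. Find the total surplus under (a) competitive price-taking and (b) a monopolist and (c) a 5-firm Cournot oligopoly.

Perfect competition: P = MC = 8, so 92 − Q = 8 and Q = 84.
CS = ½·(92 − 8)·84 = 3528; PS = (8 − 8)·84 = 0; TS = 3528.
Monopoly sets MR = MC: 92 − 2Q = 8 ⇒ Q = 42, P = 92 − 42 = 50.
CS = ½·(92 − 50)·42 = 882; PS = (50 − 8)·42 = 1764; TS = 2646.
With 5 symmetric Cournot firms, each firm's FOC gives 92 − 6q = 8, so q = 14, Q = 5·14 = 70, and P = 22.
CS = ½·(92 − 22)·70 = 2450; PS = (22 − 8)·70 = 980; TS = 3430.

Competition: TS = 3528; Monopoly: TS = 2646; Cournot: TS = 3430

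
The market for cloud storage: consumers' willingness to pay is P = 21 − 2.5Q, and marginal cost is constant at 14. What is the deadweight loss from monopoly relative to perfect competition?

Perfect competition: P = MC = 14, so 21 − 2.5Q = 14 and Q = 2.8.
A monopolist chooses Q where MR = MC. MR = 21 − 5Q; setting this equal to 14 gives Q = 1.4 and P = 17.5.
DWL is the triangle between Q = 1.4 and Q = 2.8: ½·(2.8 − 1.4)·(17.5 − 14) = 2.45.

DWL = 2.45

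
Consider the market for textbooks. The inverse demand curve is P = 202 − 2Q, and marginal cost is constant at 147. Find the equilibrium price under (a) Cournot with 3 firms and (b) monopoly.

Cournot: P = 160.75; Monopoly: P = 174.5

Cournot with 3 identical firms: the symmetric best-response condition is 202 − 8q = 147. Each firm produces q = 6.875, total output Q = 20.625, price P = 160.75.
Monopoly sets MR = MC: 202 − 4Q = 147 ⇒ Q = 13.75, P = 202 − 2·13.75 = 174.5.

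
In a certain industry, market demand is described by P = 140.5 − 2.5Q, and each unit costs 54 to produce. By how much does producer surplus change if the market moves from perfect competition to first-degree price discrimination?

Under competition P = MC = 54, so Q = (140.5 − 54)/2.5 = 34.6.
PS = (54 − 54)·34.6 = 0.
A perfectly discriminating monopolist sells every unit with P(Q) ≥ MC(Q), so output equals the competitive quantity Q = 34.6. Each buyer pays their reservation price, so CS = 0 and the firm captures all surplus.
PS = ½·(140.5 − 54)·34.6 = 1496.45.
Change in producer surplus: 1496.45 − 0 = 1496.45.

PS rises by 1496.45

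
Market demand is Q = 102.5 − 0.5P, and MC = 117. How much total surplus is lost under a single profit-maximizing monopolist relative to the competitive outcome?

DWL = 484

Inverting demand: P = 205 − 2Q.
Perfect competition: P = MC = 117, so 205 − 2Q = 117 and Q = 44.
A monopolist chooses Q where MR = MC. MR = 205 − 4Q; setting this equal to 117 gives Q = 22 and P = 161.
DWL is the triangle between Q = 22 and Q = 44: ½·(44 − 22)·(161 − 117) = 484.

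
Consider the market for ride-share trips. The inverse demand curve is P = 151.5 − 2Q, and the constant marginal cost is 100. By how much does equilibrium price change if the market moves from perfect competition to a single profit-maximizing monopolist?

Equilibrium price rises by 25.75

Competitive firms price at marginal cost: P = 100, giving Q = 25.75.
A monopolist chooses Q where MR = MC. MR = 151.5 − 4Q; setting this equal to 100 gives Q = 12.875 and P = 125.75.
Change in equilibrium price: 125.75 − 100 = 25.75.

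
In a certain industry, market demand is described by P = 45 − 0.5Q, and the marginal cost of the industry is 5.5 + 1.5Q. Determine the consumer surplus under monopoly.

The monopolist equates marginal revenue to marginal cost: 45 − Q = 5.5 + 1.5Q, so Q = 15.8. From demand, P = 37.1.
CS = ½·(45 − 37.1)·15.8 = 62.41.

CS = 62.41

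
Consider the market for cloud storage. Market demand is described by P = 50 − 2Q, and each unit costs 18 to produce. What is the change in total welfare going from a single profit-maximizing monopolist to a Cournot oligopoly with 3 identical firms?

Monopoly sets MR = MC: 50 − 4Q = 18 ⇒ Q = 8, P = 50 − 2·8 = 34.
CS = ½·(50 − 34)·8 = 64; PS = (34 − 18)·8 = 128; TS = 192.
In a 3-firm Cournot equilibrium, symmetry and the first-order condition give q = (50 − 18)/(8) = 4. So Q = 12 and P = 26.
CS = ½·(50 − 26)·12 = 144; PS = (26 − 18)·12 = 96; TS = 240.
Change in total welfare: 240 − 192 = 48.

Total welfare rises by 48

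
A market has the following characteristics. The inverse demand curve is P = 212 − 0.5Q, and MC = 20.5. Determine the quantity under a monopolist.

Q = 191.5

Monopoly sets MR = MC: 212 − Q = 20.5 ⇒ Q = 191.5, P = 212 − 0.5·191.5 = 116.25.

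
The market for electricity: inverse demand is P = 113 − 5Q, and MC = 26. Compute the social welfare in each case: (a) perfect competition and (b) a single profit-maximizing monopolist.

Competition: TS = 756.9; Monopoly: TS = 567.675

Under competition P = MC = 26, so Q = (113 − 26)/5 = 17.4.
CS = ½·(113 − 26)·17.4 = 756.9; PS = (26 − 26)·17.4 = 0; TS = 756.9.
Monopoly sets MR = MC: 113 − 10Q = 26 ⇒ Q = 8.7, P = 113 − 5·8.7 = 69.5.
CS = ½·(113 − 69.5)·8.7 = 189.225; PS = (69.5 − 26)·8.7 = 378.45; TS = 567.675.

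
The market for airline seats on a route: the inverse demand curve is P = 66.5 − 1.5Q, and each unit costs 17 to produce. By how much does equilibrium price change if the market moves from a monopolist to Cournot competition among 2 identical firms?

A monopolist chooses Q where MR = MC. MR = 66.5 − 3Q; setting this equal to 17 gives Q = 16.5 and P = 41.75.
With 2 symmetric Cournot firms, each firm's FOC gives 66.5 − 4.5q = 17, so q = 11, Q = 2·11 = 22, and P = 33.5.
Change in equilibrium price: 33.5 − 41.75 = −8.25.

P falls by 8.25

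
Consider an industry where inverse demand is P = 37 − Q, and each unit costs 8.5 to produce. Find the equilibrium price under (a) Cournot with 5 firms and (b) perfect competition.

Cournot: P = 13.25; Competition: P = 8.5

In a 5-firm Cournot equilibrium, symmetry and the first-order condition give q = (37 − 8.5)/(6) = 4.75. So Q = 23.75 and P = 13.25.
Competitive firms price at marginal cost: P = 8.5, giving Q = 28.5.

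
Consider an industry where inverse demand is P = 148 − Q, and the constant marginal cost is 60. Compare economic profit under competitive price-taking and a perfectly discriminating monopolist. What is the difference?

Competitive firms price at marginal cost: P = 60, giving Q = 88.
Profit = (60 − 60)·88 = 0.
Under first-degree price discrimination the firm charges each unit its demand price and produces up to where P = MC, i.e. Q = 88. Consumer surplus is zero; producer surplus equals total surplus.
PS equals the full surplus area, 3872. Profit = 3872 = 3872.
Change in economic profit: 3872 − 0 = 3872.

Economic profit rises by 3872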